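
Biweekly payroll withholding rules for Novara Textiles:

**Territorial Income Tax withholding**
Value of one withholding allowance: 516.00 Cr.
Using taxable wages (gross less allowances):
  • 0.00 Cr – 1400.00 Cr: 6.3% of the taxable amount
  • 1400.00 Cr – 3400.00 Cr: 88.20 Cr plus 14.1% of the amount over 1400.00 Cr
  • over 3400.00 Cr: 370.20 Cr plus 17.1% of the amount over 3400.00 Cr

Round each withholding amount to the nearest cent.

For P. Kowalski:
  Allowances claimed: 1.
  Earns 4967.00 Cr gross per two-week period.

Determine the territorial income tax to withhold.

549.92 Cr

Territorial Income Tax: taxable = 4967.00 Cr − 1×516.00 Cr = 4451.00 Cr
  370.20 Cr + 17.1% × (4451.00 Cr − 3400.00 Cr) = 370.20 Cr + 17.1% × 1051.00 Cr = 549.92 Cr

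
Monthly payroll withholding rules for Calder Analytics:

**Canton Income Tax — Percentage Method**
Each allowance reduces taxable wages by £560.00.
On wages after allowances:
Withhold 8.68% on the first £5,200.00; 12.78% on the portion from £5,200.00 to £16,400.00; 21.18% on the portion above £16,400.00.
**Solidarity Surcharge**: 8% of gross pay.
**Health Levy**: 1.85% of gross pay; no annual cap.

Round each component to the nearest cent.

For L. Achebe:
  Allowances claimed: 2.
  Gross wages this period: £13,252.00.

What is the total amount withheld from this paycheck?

£2,642.59

Canton Income Tax: taxable = £13,252.00 − 2×£560.00 = £12,132.00
  £451.36 + 12.78% × (£12,132.00 − £5,200.00) = £451.36 + 12.78% × £6,932.00 = £1,337.27
Solidarity Surcharge: 8% × £13,252.00 = £1,060.16
Health Levy: 1.85% × £13,252.00 = £245.16
Total: £1,337.27 + £1,060.16 + £245.16 = £2,642.59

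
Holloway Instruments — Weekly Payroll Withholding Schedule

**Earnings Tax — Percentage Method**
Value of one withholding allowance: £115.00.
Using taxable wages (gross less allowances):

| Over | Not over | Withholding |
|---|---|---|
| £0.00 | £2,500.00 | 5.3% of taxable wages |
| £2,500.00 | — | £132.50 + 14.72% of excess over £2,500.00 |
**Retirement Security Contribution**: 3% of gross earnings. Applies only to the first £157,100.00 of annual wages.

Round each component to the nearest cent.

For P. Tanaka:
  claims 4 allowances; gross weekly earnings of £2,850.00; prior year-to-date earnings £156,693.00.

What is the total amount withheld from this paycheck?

Earnings Tax: taxable = £2,850.00 − 4×£115.00 = £2,390.00
  5.3% × £2,390.00 = £126.67
Retirement Security Contribution: cap £157,100.00 − YTD £156,693.00 = £407.00 subject; 3% × £407.00 = £12.21
Total: £126.67 + £12.21 = £138.88

£138.88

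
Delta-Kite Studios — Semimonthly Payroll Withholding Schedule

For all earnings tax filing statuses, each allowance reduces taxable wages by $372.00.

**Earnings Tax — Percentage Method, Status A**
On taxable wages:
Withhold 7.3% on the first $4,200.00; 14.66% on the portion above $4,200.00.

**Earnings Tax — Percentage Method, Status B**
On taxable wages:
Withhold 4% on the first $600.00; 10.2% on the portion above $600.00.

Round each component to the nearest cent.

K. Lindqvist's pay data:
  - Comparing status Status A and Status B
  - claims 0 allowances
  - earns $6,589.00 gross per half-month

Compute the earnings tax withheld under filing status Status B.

$634.88

Earnings Tax (Status B): taxable = $6,589.00
  $24.00 + 10.2% × ($6,589.00 − $600.00) = $24.00 + 10.2% × $5,989.00 = $634.88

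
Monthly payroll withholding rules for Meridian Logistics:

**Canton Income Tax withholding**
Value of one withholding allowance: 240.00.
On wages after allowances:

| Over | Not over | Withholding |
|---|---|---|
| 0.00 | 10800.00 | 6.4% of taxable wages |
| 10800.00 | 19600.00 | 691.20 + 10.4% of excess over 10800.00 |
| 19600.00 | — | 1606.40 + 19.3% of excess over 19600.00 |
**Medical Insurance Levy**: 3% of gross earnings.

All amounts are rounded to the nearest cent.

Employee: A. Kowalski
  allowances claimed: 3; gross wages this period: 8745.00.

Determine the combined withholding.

775.95

Canton Income Tax: taxable = 8745.00 − 3×240.00 = 8025.00
  6.4% × 8025.00 = 513.60
Medical Insurance Levy: 3% × 8745.00 = 262.35
Total: 513.60 + 262.35 = 775.95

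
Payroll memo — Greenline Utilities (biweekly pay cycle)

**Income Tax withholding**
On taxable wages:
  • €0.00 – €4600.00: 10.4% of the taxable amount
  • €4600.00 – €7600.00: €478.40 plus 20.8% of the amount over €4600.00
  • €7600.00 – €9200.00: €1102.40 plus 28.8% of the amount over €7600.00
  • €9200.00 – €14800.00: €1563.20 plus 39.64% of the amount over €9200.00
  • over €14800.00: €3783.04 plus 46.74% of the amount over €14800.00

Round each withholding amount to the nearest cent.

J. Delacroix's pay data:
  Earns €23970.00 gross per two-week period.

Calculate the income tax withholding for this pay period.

€8069.10

Income Tax: taxable = €23970.00
  €3783.04 + 46.74% × (€23970.00 − €14800.00) = €3783.04 + 46.74% × €9170.00 = €8069.10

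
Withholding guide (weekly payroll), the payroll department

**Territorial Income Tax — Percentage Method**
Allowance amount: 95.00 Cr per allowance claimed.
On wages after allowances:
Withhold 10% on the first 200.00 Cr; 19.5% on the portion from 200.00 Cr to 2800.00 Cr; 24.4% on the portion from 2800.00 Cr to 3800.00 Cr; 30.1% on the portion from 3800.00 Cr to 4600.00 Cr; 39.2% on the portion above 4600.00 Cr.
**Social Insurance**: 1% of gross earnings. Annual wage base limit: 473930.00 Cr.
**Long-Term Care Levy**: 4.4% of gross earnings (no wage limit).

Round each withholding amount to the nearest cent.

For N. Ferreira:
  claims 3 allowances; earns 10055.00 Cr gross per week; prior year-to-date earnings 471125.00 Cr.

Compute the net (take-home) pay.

Territorial Income Tax: taxable = 10055.00 Cr − 3×95.00 Cr = 9770.00 Cr
  1011.80 Cr + 39.2% × (9770.00 Cr − 4600.00 Cr) = 1011.80 Cr + 39.2% × 5170.00 Cr = 3038.44 Cr
Social Insurance: cap 473930.00 Cr − YTD 471125.00 Cr = 2805.00 Cr subject; 1% × 2805.00 Cr = 28.05 Cr
Long-Term Care Levy: 4.4% × 10055.00 Cr = 442.42 Cr
Total withheld: 3038.44 Cr + 28.05 Cr + 442.42 Cr = 3508.91 Cr
Net pay: 10055.00 Cr − 3508.91 Cr = 6546.09 Cr

6546.09 Cr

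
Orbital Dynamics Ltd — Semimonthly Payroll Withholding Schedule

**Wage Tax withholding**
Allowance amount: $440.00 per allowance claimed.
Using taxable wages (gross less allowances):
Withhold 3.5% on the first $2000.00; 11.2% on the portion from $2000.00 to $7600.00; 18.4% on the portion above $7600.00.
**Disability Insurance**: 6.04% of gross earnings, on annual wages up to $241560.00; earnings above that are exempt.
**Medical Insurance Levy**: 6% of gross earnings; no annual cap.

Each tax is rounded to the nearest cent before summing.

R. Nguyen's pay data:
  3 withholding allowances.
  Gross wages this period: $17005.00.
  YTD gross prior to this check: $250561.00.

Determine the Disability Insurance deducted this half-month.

Disability Insurance: YTD $250561.00 ≥ cap $241560.00 → $0.00

$0.00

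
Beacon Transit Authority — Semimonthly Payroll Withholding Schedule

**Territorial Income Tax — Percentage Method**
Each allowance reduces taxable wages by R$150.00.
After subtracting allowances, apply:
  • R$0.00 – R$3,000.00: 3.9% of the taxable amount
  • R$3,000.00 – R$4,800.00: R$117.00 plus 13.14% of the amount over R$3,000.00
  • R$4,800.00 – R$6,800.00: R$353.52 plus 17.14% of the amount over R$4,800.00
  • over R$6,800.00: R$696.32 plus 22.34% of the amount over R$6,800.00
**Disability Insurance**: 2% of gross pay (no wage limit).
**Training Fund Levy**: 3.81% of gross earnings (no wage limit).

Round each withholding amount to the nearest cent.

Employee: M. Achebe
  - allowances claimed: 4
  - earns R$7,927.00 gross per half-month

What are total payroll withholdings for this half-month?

Territorial Income Tax: taxable = R$7,927.00 − 4×R$150.00 = R$7,327.00
  R$696.32 + 22.34% × (R$7,327.00 − R$6,800.00) = R$696.32 + 22.34% × R$527.00 = R$814.05
Disability Insurance: 2% × R$7,927.00 = R$158.54
Training Fund Levy: 3.81% × R$7,927.00 = R$302.02
Total: R$814.05 + R$158.54 + R$302.02 = R$1,274.61

R$1,274.61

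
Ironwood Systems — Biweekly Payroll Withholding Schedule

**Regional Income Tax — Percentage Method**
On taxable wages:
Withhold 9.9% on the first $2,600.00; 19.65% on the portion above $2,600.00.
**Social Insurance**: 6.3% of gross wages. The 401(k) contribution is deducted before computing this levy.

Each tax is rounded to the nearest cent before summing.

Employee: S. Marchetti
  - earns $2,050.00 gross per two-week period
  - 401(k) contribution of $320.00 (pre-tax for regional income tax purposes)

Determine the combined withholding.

Regional Income Tax: taxable = $2,050.00 − $320.00 = $1,730.00
  9.9% × $1,730.00 = $171.27
Social Insurance: 6.3% × $1,730.00 = $108.99
Total: $171.27 + $108.99 = $280.26

$280.26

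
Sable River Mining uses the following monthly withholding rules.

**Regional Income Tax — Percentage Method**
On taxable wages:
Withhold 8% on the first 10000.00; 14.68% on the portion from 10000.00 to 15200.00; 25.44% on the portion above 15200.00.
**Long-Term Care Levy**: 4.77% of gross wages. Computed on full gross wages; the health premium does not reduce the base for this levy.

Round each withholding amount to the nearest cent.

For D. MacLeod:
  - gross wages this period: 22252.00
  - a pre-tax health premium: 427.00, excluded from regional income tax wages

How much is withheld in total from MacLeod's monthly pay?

Regional Income Tax: taxable = 22252.00 − 427.00 = 21825.00
  1563.36 + 25.44% × (21825.00 − 15200.00) = 1563.36 + 25.44% × 6625.00 = 3248.76
Long-Term Care Levy: 4.77% × 22252.00 = 1061.42
Total: 3248.76 + 1061.42 = 4310.18

4310.18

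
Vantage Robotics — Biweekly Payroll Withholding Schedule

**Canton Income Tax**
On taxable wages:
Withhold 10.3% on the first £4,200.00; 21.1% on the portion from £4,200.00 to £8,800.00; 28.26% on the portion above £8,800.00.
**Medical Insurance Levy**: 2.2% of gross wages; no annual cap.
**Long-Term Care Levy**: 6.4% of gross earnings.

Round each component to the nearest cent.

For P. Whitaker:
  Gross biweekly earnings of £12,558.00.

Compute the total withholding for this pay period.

£3,545.20

Canton Income Tax: taxable = £12,558.00
  £1,403.20 + 28.26% × (£12,558.00 − £8,800.00) = £1,403.20 + 28.26% × £3,758.00 = £2,465.21
Medical Insurance Levy: 2.2% × £12,558.00 = £276.28
Long-Term Care Levy: 6.4% × £12,558.00 = £803.71
Total: £2,465.21 + £276.28 + £803.71 = £3,545.20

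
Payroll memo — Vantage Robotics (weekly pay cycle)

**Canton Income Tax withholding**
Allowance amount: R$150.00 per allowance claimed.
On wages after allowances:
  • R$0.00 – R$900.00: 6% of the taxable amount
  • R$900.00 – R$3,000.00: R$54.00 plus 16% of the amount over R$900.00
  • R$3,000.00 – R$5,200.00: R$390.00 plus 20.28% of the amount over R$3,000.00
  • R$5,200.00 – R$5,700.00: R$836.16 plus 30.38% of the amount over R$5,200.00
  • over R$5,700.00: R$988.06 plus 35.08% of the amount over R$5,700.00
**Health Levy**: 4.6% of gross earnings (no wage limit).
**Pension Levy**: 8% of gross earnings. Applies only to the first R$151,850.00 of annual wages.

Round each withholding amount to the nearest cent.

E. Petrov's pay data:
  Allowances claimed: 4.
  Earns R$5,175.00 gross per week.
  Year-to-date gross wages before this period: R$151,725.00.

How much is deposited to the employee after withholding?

R$4,217.54

Canton Income Tax: taxable = R$5,175.00 − 4×R$150.00 = R$4,575.00
  R$390.00 + 20.28% × (R$4,575.00 − R$3,000.00) = R$390.00 + 20.28% × R$1,575.00 = R$709.41
Health Levy: 4.6% × R$5,175.00 = R$238.05
Pension Levy: cap R$151,850.00 − YTD R$151,725.00 = R$125.00 subject; 8% × R$125.00 = R$10.00
Total withheld: R$709.41 + R$238.05 + R$10.00 = R$957.46
Net pay: R$5,175.00 − R$957.46 = R$4,217.54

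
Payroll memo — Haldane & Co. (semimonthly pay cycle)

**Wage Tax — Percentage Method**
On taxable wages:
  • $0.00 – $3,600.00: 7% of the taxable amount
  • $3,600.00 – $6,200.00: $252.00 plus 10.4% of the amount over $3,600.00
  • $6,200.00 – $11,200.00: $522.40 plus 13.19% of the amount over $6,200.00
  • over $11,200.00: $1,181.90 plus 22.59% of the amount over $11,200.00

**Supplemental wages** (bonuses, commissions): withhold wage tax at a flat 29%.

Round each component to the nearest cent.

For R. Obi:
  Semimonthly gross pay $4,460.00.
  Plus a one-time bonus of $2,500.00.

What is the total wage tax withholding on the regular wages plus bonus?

Wage Tax: taxable = $4,460.00
  $252.00 + 10.4% × ($4,460.00 − $3,600.00) = $252.00 + 10.4% × $860.00 = $341.44
Supplemental (29% flat on bonus): 29% × $2,500.00 = $725.00
Total wage tax: $341.44 + $725.00 = $1,066.44

$1,066.44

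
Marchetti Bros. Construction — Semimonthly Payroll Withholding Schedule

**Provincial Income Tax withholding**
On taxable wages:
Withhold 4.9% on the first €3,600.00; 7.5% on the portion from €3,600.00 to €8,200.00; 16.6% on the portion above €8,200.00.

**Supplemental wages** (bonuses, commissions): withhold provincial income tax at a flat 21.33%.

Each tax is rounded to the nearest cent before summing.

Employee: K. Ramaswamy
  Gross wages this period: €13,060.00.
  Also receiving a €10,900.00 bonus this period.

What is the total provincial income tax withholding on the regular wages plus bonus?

€3,653.13

Provincial Income Tax: taxable = €13,060.00
  €521.40 + 16.6% × (€13,060.00 − €8,200.00) = €521.40 + 16.6% × €4,860.00 = €1,328.16
Supplemental (21.33% flat on bonus): 21.33% × €10,900.00 = €2,324.97
Total provincial income tax: €1,328.16 + €2,324.97 = €3,653.13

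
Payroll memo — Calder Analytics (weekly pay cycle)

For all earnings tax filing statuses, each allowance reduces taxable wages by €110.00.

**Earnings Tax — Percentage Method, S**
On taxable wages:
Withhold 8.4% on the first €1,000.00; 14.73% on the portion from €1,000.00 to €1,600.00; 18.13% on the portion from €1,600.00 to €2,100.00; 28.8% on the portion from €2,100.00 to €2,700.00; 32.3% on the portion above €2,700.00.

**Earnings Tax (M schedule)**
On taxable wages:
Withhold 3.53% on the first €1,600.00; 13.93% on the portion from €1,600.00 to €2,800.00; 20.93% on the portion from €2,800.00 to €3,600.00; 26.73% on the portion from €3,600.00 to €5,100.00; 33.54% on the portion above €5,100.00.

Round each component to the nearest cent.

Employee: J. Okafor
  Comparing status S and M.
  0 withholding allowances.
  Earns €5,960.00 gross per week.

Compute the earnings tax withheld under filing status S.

€1,488.81

Earnings Tax (S): taxable = €5,960.00
  €435.83 + 32.3% × (€5,960.00 − €2,700.00) = €435.83 + 32.3% × €3,260.00 = €1,488.81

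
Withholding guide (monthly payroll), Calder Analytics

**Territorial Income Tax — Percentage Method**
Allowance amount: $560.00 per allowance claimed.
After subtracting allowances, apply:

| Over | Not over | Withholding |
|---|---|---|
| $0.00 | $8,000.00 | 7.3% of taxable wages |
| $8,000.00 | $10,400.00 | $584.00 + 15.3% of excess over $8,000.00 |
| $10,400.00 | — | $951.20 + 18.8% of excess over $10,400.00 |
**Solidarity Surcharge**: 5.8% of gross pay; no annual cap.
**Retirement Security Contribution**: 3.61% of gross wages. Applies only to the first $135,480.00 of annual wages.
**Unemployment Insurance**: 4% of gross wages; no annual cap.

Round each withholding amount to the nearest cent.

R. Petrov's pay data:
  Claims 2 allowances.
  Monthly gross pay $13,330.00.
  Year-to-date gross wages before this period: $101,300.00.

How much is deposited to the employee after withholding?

Territorial Income Tax: taxable = $13,330.00 − 2×$560.00 = $12,210.00
  $951.20 + 18.8% × ($12,210.00 − $10,400.00) = $951.20 + 18.8% × $1,810.00 = $1,291.48
Solidarity Surcharge: 5.8% × $13,330.00 = $773.14
Retirement Security Contribution: 3.61% × $13,330.00 = $481.21
Unemployment Insurance: 4% × $13,330.00 = $533.20
Total withheld: $1,291.48 + $773.14 + $481.21 + $533.20 = $3,079.03
Net pay: $13,330.00 − $3,079.03 = $10,250.97

$10,250.97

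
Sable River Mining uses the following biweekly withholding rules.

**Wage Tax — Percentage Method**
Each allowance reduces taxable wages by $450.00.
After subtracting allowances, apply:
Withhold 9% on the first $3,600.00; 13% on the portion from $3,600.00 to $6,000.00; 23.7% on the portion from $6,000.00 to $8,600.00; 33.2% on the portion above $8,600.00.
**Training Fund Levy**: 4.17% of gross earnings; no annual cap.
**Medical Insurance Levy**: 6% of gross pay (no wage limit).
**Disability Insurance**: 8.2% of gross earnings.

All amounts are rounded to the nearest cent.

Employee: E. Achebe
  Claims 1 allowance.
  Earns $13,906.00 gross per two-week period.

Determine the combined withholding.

Wage Tax: taxable = $13,906.00 − 1×$450.00 = $13,456.00
  $1,252.20 + 33.2% × ($13,456.00 − $8,600.00) = $1,252.20 + 33.2% × $4,856.00 = $2,864.39
Training Fund Levy: 4.17% × $13,906.00 = $579.88
Medical Insurance Levy: 6% × $13,906.00 = $834.36
Disability Insurance: 8.2% × $13,906.00 = $1,140.29
Total: $2,864.39 + $579.88 + $834.36 + $1,140.29 = $5,418.92

$5,418.92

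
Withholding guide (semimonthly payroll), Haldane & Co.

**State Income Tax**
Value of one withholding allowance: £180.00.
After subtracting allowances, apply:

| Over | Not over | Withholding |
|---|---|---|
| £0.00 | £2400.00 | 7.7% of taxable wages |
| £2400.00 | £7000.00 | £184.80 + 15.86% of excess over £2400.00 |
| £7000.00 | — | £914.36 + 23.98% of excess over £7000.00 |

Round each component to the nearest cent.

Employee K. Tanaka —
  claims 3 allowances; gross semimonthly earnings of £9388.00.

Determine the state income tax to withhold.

£1357.51

State Income Tax: taxable = £9388.00 − 3×£180.00 = £8848.00
  £914.36 + 23.98% × (£8848.00 − £7000.00) = £914.36 + 23.98% × £1848.00 = £1357.51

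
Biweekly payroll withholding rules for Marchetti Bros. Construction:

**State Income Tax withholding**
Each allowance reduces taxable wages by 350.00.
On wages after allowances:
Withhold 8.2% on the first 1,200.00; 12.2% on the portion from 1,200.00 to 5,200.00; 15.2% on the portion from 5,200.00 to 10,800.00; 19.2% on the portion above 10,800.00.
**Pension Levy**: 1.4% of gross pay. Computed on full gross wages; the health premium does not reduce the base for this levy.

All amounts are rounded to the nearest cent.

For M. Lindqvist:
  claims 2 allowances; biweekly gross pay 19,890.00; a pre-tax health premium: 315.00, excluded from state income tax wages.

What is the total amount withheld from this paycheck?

State Income Tax: taxable = 19,890.00 − 315.00 − 2×350.00 = 18,875.00
  1,437.60 + 19.2% × (18,875.00 − 10,800.00) = 1,437.60 + 19.2% × 8,075.00 = 2,988.00
Pension Levy: 1.4% × 19,890.00 = 278.46
Total: 2,988.00 + 278.46 = 3,266.46

3,266.46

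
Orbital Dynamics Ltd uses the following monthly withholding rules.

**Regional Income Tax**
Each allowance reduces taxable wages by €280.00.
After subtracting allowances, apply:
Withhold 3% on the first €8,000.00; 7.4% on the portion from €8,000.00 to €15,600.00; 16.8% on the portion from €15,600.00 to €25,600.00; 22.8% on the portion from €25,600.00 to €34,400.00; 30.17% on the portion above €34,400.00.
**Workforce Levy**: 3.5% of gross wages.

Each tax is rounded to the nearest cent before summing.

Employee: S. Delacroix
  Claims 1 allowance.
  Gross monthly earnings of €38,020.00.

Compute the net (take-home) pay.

€31,192.82

Regional Income Tax: taxable = €38,020.00 − 1×€280.00 = €37,740.00
  €4,488.80 + 30.17% × (€37,740.00 − €34,400.00) = €4,488.80 + 30.17% × €3,340.00 = €5,496.48
Workforce Levy: 3.5% × €38,020.00 = €1,330.70
Total withheld: €5,496.48 + €1,330.70 = €6,827.18
Net pay: €38,020.00 − €6,827.18 = €31,192.82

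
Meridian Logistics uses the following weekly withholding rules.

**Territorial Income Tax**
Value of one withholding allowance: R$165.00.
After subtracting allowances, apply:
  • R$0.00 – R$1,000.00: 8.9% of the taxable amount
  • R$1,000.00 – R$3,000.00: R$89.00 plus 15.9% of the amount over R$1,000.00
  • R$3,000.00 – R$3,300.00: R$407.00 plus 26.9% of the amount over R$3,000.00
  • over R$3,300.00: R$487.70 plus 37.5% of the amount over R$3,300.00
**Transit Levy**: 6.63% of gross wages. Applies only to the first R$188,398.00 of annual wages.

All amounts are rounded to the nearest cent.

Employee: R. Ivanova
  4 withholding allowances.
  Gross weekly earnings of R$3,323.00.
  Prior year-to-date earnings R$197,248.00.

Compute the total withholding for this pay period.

R$353.42

Territorial Income Tax: taxable = R$3,323.00 − 4×R$165.00 = R$2,663.00
  R$89.00 + 15.9% × (R$2,663.00 − R$1,000.00) = R$89.00 + 15.9% × R$1,663.00 = R$353.42
Transit Levy: YTD R$197,248.00 ≥ cap R$188,398.00 → R$0.00
Total: R$353.42 + R$0.00 = R$353.42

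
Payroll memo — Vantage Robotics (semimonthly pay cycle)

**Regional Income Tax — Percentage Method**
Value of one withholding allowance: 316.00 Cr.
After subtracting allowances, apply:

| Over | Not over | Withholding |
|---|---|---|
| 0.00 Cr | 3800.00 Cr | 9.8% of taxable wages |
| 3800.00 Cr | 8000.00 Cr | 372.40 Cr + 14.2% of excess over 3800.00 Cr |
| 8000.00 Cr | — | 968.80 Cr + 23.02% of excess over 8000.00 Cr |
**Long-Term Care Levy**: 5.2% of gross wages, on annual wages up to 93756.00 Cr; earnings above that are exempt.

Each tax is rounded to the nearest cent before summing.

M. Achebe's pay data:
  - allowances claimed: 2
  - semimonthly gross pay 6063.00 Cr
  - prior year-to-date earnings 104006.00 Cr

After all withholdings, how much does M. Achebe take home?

5459.00 Cr

Regional Income Tax: taxable = 6063.00 Cr − 2×316.00 Cr = 5431.00 Cr
  372.40 Cr + 14.2% × (5431.00 Cr − 3800.00 Cr) = 372.40 Cr + 14.2% × 1631.00 Cr = 604.00 Cr
Long-Term Care Levy: YTD 104006.00 Cr ≥ cap 93756.00 Cr → 0.00 Cr
Total withheld: 604.00 Cr + 0.00 Cr = 604.00 Cr
Net pay: 6063.00 Cr − 604.00 Cr = 5459.00 Cr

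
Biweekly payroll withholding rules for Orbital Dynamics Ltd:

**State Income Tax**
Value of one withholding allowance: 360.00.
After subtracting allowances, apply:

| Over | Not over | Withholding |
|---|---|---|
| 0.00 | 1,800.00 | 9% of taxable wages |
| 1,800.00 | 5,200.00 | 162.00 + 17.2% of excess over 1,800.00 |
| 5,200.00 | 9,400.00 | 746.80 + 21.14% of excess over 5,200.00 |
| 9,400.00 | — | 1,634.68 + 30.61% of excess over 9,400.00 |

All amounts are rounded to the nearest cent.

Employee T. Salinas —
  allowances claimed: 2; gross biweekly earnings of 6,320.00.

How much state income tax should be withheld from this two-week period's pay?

831.36

State Income Tax: taxable = 6,320.00 − 2×360.00 = 5,600.00
  746.80 + 21.14% × (5,600.00 − 5,200.00) = 746.80 + 21.14% × 400.00 = 831.36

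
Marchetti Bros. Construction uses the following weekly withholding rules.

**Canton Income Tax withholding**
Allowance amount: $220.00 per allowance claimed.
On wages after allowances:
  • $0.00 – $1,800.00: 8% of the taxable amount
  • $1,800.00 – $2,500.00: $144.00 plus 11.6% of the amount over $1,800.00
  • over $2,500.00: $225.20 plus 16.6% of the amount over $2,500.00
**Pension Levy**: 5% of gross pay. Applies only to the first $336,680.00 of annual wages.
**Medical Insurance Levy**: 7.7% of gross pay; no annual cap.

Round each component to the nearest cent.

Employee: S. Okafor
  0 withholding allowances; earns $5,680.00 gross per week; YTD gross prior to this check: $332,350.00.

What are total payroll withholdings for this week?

Canton Income Tax: taxable = $5,680.00
  $225.20 + 16.6% × ($5,680.00 − $2,500.00) = $225.20 + 16.6% × $3,180.00 = $753.08
Pension Levy: cap $336,680.00 − YTD $332,350.00 = $4,330.00 subject; 5% × $4,330.00 = $216.50
Medical Insurance Levy: 7.7% × $5,680.00 = $437.36
Total: $753.08 + $216.50 + $437.36 = $1,406.94

$1,406.94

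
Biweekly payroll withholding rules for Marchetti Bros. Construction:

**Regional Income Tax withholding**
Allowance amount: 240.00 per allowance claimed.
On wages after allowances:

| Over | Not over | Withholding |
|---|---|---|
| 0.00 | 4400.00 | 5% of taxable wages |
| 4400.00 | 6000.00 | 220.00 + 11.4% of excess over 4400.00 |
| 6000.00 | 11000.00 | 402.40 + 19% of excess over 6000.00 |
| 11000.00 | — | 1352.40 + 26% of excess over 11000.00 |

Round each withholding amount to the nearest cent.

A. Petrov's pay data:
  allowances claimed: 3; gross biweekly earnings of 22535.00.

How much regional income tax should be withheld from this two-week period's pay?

Regional Income Tax: taxable = 22535.00 − 3×240.00 = 21815.00
  1352.40 + 26% × (21815.00 − 11000.00) = 1352.40 + 26% × 10815.00 = 4164.30

4164.30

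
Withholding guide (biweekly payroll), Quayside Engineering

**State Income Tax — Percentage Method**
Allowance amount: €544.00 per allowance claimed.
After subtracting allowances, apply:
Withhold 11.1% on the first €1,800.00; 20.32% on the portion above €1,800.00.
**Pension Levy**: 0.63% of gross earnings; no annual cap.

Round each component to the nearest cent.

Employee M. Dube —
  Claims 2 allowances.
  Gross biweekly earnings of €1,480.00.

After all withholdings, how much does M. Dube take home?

State Income Tax: taxable = €1,480.00 − 2×€544.00 = €392.00
  11.1% × €392.00 = €43.51
Pension Levy: 0.63% × €1,480.00 = €9.32
Total withheld: €43.51 + €9.32 = €52.83
Net pay: €1,480.00 − €52.83 = €1,427.17

€1,427.17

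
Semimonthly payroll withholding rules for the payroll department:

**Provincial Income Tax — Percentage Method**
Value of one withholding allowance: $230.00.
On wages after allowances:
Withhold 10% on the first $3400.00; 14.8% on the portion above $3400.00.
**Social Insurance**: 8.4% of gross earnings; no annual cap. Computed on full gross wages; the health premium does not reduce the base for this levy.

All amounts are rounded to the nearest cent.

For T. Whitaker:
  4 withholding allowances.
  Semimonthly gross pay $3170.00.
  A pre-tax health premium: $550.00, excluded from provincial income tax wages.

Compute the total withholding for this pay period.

Provincial Income Tax: taxable = $3170.00 − $550.00 − 4×$230.00 = $1700.00
  10% × $1700.00 = $170.00
Social Insurance: 8.4% × $3170.00 = $266.28
Total: $170.00 + $266.28 = $436.28

$436.28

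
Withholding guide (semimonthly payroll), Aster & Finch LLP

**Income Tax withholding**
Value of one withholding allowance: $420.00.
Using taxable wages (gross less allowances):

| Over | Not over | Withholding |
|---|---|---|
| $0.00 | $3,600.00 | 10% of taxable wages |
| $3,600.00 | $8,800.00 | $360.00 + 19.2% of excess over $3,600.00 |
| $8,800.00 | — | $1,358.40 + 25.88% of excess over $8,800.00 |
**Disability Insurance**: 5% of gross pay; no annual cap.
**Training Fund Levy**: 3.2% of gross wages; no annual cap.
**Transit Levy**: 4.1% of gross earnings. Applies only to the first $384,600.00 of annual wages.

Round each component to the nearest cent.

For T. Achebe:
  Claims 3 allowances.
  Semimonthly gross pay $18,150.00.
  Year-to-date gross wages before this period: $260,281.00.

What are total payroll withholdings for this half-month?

Income Tax: taxable = $18,150.00 − 3×$420.00 = $16,890.00
  $1,358.40 + 25.88% × ($16,890.00 − $8,800.00) = $1,358.40 + 25.88% × $8,090.00 = $3,452.09
Disability Insurance: 5% × $18,150.00 = $907.50
Training Fund Levy: 3.2% × $18,150.00 = $580.80
Transit Levy: 4.1% × $18,150.00 = $744.15
Total: $3,452.09 + $907.50 + $580.80 + $744.15 = $5,684.54

$5,684.54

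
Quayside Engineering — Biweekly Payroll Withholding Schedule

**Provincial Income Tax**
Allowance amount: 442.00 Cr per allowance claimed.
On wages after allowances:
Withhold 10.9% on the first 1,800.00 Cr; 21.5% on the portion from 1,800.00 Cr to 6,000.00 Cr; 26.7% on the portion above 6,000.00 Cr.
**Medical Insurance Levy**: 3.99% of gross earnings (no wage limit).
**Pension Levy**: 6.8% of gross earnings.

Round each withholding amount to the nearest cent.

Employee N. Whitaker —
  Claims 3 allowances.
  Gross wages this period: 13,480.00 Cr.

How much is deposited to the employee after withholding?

9,283.19 Cr

Provincial Income Tax: taxable = 13,480.00 Cr − 3×442.00 Cr = 12,154.00 Cr
  1,099.20 Cr + 26.7% × (12,154.00 Cr − 6,000.00 Cr) = 1,099.20 Cr + 26.7% × 6,154.00 Cr = 2,742.32 Cr
Medical Insurance Levy: 3.99% × 13,480.00 Cr = 537.85 Cr
Pension Levy: 6.8% × 13,480.00 Cr = 916.64 Cr
Total withheld: 2,742.32 Cr + 537.85 Cr + 916.64 Cr = 4,196.81 Cr
Net pay: 13,480.00 Cr − 4,196.81 Cr = 9,283.19 Cr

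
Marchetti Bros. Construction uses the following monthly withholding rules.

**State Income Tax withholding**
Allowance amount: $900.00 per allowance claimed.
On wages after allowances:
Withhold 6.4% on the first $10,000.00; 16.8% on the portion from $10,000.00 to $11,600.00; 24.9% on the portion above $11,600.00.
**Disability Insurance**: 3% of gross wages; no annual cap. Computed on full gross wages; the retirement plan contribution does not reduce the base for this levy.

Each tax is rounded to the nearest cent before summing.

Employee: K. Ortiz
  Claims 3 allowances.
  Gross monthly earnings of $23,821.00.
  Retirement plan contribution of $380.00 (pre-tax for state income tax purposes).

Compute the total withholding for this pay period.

$3,899.54

State Income Tax: taxable = $23,821.00 − $380.00 − 3×$900.00 = $20,741.00
  $908.80 + 24.9% × ($20,741.00 − $11,600.00) = $908.80 + 24.9% × $9,141.00 = $3,184.91
Disability Insurance: 3% × $23,821.00 = $714.63
Total: $3,184.91 + $714.63 = $3,899.54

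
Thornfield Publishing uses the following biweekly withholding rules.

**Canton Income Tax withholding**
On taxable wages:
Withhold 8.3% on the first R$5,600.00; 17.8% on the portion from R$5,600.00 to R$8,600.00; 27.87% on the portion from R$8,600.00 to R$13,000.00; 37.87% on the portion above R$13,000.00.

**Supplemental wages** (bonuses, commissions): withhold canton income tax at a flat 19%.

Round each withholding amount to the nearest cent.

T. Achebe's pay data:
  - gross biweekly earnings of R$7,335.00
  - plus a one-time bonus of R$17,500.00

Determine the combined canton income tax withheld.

R$4,098.63

Canton Income Tax: taxable = R$7,335.00
  R$464.80 + 17.8% × (R$7,335.00 − R$5,600.00) = R$464.80 + 17.8% × R$1,735.00 = R$773.63
Supplemental (19% flat on bonus): 19% × R$17,500.00 = R$3,325.00
Total canton income tax: R$773.63 + R$3,325.00 = R$4,098.63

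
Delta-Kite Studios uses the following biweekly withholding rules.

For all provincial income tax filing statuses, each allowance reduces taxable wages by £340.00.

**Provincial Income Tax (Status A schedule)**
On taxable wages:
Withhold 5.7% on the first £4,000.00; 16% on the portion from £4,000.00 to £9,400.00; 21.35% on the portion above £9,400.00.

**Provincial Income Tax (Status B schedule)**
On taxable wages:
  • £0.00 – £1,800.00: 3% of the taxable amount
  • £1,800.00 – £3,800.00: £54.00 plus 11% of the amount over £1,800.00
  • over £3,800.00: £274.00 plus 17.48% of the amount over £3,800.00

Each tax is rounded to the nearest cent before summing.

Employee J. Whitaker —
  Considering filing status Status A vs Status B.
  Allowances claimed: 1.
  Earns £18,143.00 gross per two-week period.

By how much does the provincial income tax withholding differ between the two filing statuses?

Provincial Income Tax (Status A): taxable = £18,143.00 − 1×£340.00 = £17,803.00
  £1,092.00 + 21.35% × (£17,803.00 − £9,400.00) = £1,092.00 + 21.35% × £8,403.00 = £2,886.04
Provincial Income Tax (Status B): taxable = £18,143.00 − 1×£340.00 = £17,803.00
  £274.00 + 17.48% × (£17,803.00 − £3,800.00) = £274.00 + 17.48% × £14,003.00 = £2,721.72
Difference: |£2,886.04 − £2,721.72| = £164.32 (higher under Status A)

£164.32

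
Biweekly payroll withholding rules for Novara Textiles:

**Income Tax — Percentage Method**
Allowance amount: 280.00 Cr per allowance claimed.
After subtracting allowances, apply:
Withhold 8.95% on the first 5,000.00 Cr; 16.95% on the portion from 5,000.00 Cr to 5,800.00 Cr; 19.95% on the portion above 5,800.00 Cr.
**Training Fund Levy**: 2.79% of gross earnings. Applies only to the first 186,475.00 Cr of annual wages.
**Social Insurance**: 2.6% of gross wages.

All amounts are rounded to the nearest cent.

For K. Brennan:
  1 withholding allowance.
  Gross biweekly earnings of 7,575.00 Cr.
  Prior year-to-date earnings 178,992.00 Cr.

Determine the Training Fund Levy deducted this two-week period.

208.78 Cr

Training Fund Levy: cap 186,475.00 Cr − YTD 178,992.00 Cr = 7,483.00 Cr subject; 2.79% × 7,483.00 Cr = 208.78 Cr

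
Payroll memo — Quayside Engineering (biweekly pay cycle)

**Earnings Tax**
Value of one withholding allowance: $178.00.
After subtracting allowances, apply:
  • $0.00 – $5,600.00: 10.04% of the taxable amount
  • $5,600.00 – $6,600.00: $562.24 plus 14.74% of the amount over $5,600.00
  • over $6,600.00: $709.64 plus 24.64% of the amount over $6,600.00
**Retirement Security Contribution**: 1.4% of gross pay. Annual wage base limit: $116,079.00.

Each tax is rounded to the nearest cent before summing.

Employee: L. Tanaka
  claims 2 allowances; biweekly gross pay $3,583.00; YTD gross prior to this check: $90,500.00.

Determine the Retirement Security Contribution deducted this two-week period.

Retirement Security Contribution: 1.4% × $3,583.00 = $50.16

$50.16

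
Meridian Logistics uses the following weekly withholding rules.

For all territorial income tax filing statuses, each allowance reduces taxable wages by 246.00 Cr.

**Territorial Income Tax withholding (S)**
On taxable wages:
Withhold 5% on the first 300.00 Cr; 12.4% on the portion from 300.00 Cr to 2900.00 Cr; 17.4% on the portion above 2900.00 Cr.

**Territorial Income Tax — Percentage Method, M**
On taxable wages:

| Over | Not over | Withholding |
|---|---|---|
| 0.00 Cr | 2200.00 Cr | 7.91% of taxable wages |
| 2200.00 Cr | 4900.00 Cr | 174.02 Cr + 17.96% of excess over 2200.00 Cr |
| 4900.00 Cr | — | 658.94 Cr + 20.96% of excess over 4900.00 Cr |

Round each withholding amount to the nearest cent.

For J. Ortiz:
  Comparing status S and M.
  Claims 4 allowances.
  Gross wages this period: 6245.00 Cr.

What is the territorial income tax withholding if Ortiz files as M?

734.61 Cr

Territorial Income Tax (M): taxable = 6245.00 Cr − 4×246.00 Cr = 5261.00 Cr
  658.94 Cr + 20.96% × (5261.00 Cr − 4900.00 Cr) = 658.94 Cr + 20.96% × 361.00 Cr = 734.61 Cr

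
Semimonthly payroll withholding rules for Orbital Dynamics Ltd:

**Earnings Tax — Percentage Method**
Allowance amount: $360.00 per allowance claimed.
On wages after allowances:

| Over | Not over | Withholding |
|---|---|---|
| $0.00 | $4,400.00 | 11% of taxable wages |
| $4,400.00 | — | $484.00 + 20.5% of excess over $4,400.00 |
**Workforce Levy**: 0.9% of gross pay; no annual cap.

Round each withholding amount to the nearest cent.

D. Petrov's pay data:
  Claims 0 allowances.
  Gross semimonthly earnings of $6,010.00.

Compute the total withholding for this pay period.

Earnings Tax: taxable = $6,010.00
  $484.00 + 20.5% × ($6,010.00 − $4,400.00) = $484.00 + 20.5% × $1,610.00 = $814.05
Workforce Levy: 0.9% × $6,010.00 = $54.09
Total: $814.05 + $54.09 = $868.14

$868.14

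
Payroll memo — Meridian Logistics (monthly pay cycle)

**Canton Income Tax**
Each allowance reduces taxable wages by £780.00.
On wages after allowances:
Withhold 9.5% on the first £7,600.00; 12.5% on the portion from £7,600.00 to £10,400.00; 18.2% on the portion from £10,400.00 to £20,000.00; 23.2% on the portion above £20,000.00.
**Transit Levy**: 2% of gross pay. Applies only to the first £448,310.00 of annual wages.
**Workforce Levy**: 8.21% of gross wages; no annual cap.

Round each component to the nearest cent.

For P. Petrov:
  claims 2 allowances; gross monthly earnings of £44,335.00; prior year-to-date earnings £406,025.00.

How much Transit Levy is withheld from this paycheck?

£845.70

Transit Levy: cap £448,310.00 − YTD £406,025.00 = £42,285.00 subject; 2% × £42,285.00 = £845.70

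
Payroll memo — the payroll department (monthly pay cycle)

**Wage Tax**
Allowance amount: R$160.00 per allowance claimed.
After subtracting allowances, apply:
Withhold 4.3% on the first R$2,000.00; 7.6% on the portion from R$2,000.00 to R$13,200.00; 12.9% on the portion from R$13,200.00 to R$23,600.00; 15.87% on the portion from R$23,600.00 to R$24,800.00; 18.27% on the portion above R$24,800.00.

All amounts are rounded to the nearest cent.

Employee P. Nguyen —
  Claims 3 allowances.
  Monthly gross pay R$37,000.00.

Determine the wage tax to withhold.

R$4,610.48

Wage Tax: taxable = R$37,000.00 − 3×R$160.00 = R$36,520.00
  R$2,469.24 + 18.27% × (R$36,520.00 − R$24,800.00) = R$2,469.24 + 18.27% × R$11,720.00 = R$4,610.48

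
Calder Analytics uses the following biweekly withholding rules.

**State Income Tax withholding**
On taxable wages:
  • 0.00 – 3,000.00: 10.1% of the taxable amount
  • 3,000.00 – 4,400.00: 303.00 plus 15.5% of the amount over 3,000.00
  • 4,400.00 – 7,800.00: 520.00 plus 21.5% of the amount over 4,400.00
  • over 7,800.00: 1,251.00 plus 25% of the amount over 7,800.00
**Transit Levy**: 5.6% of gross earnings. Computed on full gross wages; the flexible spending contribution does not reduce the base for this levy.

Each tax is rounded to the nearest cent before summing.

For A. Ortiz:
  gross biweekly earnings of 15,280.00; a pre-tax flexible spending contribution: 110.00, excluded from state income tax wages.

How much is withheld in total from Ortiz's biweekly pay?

State Income Tax: taxable = 15,280.00 − 110.00 = 15,170.00
  1,251.00 + 25% × (15,170.00 − 7,800.00) = 1,251.00 + 25% × 7,370.00 = 3,093.50
Transit Levy: 5.6% × 15,280.00 = 855.68
Total: 3,093.50 + 855.68 = 3,949.18

3,949.18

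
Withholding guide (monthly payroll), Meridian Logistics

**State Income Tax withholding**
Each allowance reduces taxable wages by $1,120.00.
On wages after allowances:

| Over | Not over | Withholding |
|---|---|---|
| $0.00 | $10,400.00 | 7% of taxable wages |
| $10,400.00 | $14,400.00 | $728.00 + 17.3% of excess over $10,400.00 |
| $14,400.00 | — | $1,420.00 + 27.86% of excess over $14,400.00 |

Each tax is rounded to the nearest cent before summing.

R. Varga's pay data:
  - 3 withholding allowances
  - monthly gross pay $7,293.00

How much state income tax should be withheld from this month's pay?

$275.31

State Income Tax: taxable = $7,293.00 − 3×$1,120.00 = $3,933.00
  7% × $3,933.00 = $275.31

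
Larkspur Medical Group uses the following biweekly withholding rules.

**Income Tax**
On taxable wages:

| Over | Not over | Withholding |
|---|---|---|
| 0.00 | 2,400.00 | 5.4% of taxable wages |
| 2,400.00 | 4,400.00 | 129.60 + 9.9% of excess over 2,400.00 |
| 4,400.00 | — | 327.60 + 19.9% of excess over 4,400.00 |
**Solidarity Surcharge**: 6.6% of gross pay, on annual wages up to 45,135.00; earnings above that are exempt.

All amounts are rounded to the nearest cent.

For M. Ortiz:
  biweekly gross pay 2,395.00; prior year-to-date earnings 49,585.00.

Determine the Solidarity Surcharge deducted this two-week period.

0.00

Solidarity Surcharge: YTD 49,585.00 ≥ cap 45,135.00 → 0.00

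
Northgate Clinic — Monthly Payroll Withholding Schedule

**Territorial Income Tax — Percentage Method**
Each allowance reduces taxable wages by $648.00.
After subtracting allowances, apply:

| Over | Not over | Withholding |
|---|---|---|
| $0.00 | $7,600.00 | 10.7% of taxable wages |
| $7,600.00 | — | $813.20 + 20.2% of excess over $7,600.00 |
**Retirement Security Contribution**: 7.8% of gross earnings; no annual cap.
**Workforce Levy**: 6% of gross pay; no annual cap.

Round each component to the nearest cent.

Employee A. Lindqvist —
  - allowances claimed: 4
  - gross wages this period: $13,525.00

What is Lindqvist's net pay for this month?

$10,172.08

Territorial Income Tax: taxable = $13,525.00 − 4×$648.00 = $10,933.00
  $813.20 + 20.2% × ($10,933.00 − $7,600.00) = $813.20 + 20.2% × $3,333.00 = $1,486.47
Retirement Security Contribution: 7.8% × $13,525.00 = $1,054.95
Workforce Levy: 6% × $13,525.00 = $811.50
Total withheld: $1,486.47 + $1,054.95 + $811.50 = $3,352.92
Net pay: $13,525.00 − $3,352.92 = $10,172.08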